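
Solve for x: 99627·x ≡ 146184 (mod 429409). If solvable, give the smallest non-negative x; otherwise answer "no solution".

87347

First find gcd(99627, 429409):
429409 = 4*99627 + 30901
99627 = 3*30901 + 6924
30901 = 4*6924 + 3205
6924 = 2*3205 + 514
3205 = 6*514 + 121
514 = 4*121 + 30
121 = 4*30 + 1
30 = 30*1 + 0
gcd = 1, so a unique solution mod 429409 exists.
Back-substitute for the Bézout coefficients:
1 = 121 − 4·30
1 = −4·514 + 17·121
1 = 17·3205 − 106·514
1 = −106·6924 + 229·3205
1 = 229·30901 − 1022·6924
1 = −1022·99627 + 3295·30901
1 = 3295·429409 − 14202·99627
So 99627·(-14202) ≡ 1 (mod 429409), giving 99627⁻¹ ≡ 415207.
x ≡ 99627⁻¹·146184 ≡ 415207·146184 ≡ 87347 (mod 429409).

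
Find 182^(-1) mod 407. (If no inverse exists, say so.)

Extended Euclidean algorithm:
407 = 2×182 + 43
182 = 4×43 + 10
43 = 4×10 + 3
10 = 3×3 + 1
3 = 3×1 + 0
Since gcd(182, 407) = 1, back-substitute to write 1 as a combination:
1 = 10 − 3·3
1 = −3·43 + 13·10
1 = 13·182 − 55·43
1 = −55·407 + 123·182
So 182·123 ≡ 1 (mod 407).

123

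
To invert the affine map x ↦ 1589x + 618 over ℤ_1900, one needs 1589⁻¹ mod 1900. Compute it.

Apply the Euclidean algorithm to 1900 and 1589:
1900 = 1*1589 + 311
1589 = 5*311 + 34
311 = 9*34 + 5
34 = 6*5 + 4
5 = 1*4 + 1
4 = 4*1 + 0
Since gcd(1589, 1900) = 1, back-substitute to write 1 as a combination:
1 = 5 − 4
1 = −34 + 7·5
1 = 7·311 − 64·34
1 = −64·1589 + 327·311
1 = 327·1900 − 391·1589
Hence 1589⁻¹ ≡ -391 ≡ 1509 (mod 1900).

1509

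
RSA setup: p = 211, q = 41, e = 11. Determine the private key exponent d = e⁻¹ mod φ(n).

φ(n) = (p−1)(q−1) = 210·40 = 8400.
Need d with 11·d ≡ 1 (mod 8400). Apply the extended Euclidean algorithm:
8400 = 763*11 + 7
11 = 1*7 + 4
7 = 1*4 + 3
4 = 1*3 + 1
3 = 3*1 + 0
Back-substitute:
1 = 4 − 3
1 = −7 + 2·4
1 = 2·11 − 3·7
1 = −3·8400 + 2291·11
So 11·2291 ≡ 1 (mod 8400), hence d = 2291.

2291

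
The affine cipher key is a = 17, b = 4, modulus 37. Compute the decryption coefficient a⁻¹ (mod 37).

24

Run Euclid on (37, 17):
37 = 2×17 + 3
17 = 5×3 + 2
3 = 1×2 + 1
2 = 2×1 + 0
The gcd is 1. Working backward:
1 = 3 − 2
1 = −17 + 6·3
1 = 6·37 − 13·17
Hence 17⁻¹ ≡ -13 ≡ 24 (mod 37).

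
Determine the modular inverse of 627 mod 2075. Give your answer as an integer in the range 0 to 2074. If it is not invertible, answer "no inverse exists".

gcd(2075, 627) by repeated division:
2075 = 3*627 + 194
627 = 3*194 + 45
194 = 4*45 + 14
45 = 3*14 + 3
14 = 4*3 + 2
3 = 1*2 + 1
2 = 2*1 + 0
Since gcd(627, 2075) = 1, back-substitute to write 1 as a combination:
1 = 3 − 2
1 = −14 + 5·3
1 = 5·45 − 16·14
1 = −16·194 + 69·45
1 = 69·627 − 223·194
1 = −223·2075 + 738·627
So 627·738 ≡ 1 (mod 2075).

738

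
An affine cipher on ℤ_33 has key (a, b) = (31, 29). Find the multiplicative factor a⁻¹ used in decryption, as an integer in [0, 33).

16

gcd(33, 31) by repeated division:
33 = 1*31 + 2
31 = 15*2 + 1
2 = 2*1 + 0
The gcd is 1. Working backward:
1 = 31 − 15·2
1 = −15·33 + 16·31
So 31·16 ≡ 1 (mod 33).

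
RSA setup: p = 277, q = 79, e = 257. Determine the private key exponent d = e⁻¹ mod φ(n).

2513

φ(n) = (p−1)(q−1) = 276·78 = 21528.
Need d with 257·d ≡ 1 (mod 21528). Apply the extended Euclidean algorithm:
21528 = 83×257 + 197
257 = 1×197 + 60
197 = 3×60 + 17
60 = 3×17 + 9
17 = 1×9 + 8
9 = 1×8 + 1
8 = 8×1 + 0
Back-substitute:
1 = 9 − 8
1 = −17 + 2·9
1 = 2·60 − 7·17
1 = −7·197 + 23·60
1 = 23·257 − 30·197
1 = −30·21528 + 2513·257
So 257·2513 ≡ 1 (mod 21528), hence d = 2513.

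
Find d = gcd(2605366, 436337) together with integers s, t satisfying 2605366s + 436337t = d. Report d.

1

Apply Euclid's algorithm to 2605366 and 436337:
2605366 = 5·436337 + 423681
436337 = 1·423681 + 12656
423681 = 33·12656 + 6033
12656 = 2·6033 + 590
6033 = 10·590 + 133
590 = 4·133 + 58
133 = 2·58 + 17
58 = 3·17 + 7
17 = 2·7 + 3
7 = 2·3 + 1
3 = 3·1 + 0
gcd(2605366, 436337) = 1.
Working backward:
1 = 7 − 2·3
1 = −2·17 + 5·7
1 = 5·58 − 17·17
1 = −17·133 + 39·58
1 = 39·590 − 173·133
1 = −173·6033 + 1769·590
1 = 1769·12656 − 3711·6033
1 = −3711·423681 + 124232·12656
1 = 124232·436337 − 127943·423681
1 = −127943·2605366 + 763947·436337
So 1 = (-127943)·2605366 + (763947)·436337.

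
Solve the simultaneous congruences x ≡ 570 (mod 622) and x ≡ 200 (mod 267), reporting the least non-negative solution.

9278

Write x = 570 + 622·k. Then 622·k ≡ 200 − 570 ≡ 164 (mod 267).
Need 622⁻¹ mod 267. Extended Euclid on (267, 88):
267 = 3*88 + 3
88 = 29*3 + 1
3 = 3*1 + 0
Back-substitute:
1 = 88 − 29·3
1 = −29·267 + 88·88
622⁻¹ ≡ 88 (mod 267), so k ≡ 88·164 ≡ 14 (mod 267).
x = 570 + 622·14 = 9278.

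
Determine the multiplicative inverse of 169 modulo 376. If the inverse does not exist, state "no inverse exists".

Apply the Euclidean algorithm to 376 and 169:
376 = 2×169 + 38
169 = 4×38 + 17
38 = 2×17 + 4
17 = 4×4 + 1
4 = 4×1 + 0
Since gcd(169, 376) = 1, back-substitute to write 1 as a combination:
1 = 17 − 4·4
1 = −4·38 + 9·17
1 = 9·169 − 40·38
1 = −40·376 + 89·169
So 169·89 ≡ 1 (mod 376).

89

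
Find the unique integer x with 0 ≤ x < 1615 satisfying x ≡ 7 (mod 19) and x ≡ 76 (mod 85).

Write x = 7 + 19·k. Then 19·k ≡ 76 − 7 ≡ 69 (mod 85).
Need 19⁻¹ mod 85. Extended Euclid on (85, 19):
85 = 4·19 + 9
19 = 2·9 + 1
9 = 9·1 + 0
Back-substitute:
1 = 19 − 2·9
1 = −2·85 + 9·19
19⁻¹ ≡ 9 (mod 85), so k ≡ 9·69 ≡ 26 (mod 85).
x = 7 + 19·26 = 501.

501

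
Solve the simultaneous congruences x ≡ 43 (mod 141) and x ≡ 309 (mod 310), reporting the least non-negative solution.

Write x = 43 + 141·k. Then 141·k ≡ 309 − 43 ≡ 266 (mod 310).
Need 141⁻¹ mod 310. Extended Euclid on (310, 141):
310 = 2·141 + 28
141 = 5·28 + 1
28 = 28·1 + 0
Back-substitute:
1 = 141 − 5·28
1 = −5·310 + 11·141
141⁻¹ ≡ 11 (mod 310), so k ≡ 11·266 ≡ 136 (mod 310).
x = 43 + 141·136 = 19219.

19219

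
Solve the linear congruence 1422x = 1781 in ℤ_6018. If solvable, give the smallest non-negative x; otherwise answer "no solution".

gcd(1422, 6018):
6018 = 4×1422 + 330
1422 = 4×330 + 102
330 = 3×102 + 24
102 = 4×24 + 6
24 = 4×6 + 0
gcd = 6, but 6 ∤ 1781, so the congruence has no solution.

no solution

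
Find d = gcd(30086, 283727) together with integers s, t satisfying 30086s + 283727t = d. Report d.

Euclidean algorithm:
283727 = 9×30086 + 12953
30086 = 2×12953 + 4180
12953 = 3×4180 + 413
4180 = 10×413 + 50
413 = 8×50 + 13
50 = 3×13 + 11
13 = 1×11 + 2
11 = 5×2 + 1
2 = 2×1 + 0
gcd(30086, 283727) = 1.
Express as a combination:
1 = 11 − 5·2
1 = −5·13 + 6·11
1 = 6·50 − 23·13
1 = −23·413 + 190·50
1 = 190·4180 − 1923·413
1 = −1923·12953 + 5959·4180
1 = 5959·30086 − 13841·12953
1 = −13841·283727 + 130528·30086
So 1 = (-13841)·283727 + (130528)·30086.

1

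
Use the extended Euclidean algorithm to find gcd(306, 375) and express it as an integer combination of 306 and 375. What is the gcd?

Apply Euclid's algorithm to 375 and 306:
375 = 1·306 + 69
306 = 4·69 + 30
69 = 2·30 + 9
30 = 3·9 + 3
9 = 3·3 + 0
gcd(306, 375) = 3.
Working backward:
3 = 30 − 3·9
3 = −3·69 + 7·30
3 = 7·306 − 31·69
3 = −31·375 + 38·306
So 3 = (-31)·375 + (38)·306.

3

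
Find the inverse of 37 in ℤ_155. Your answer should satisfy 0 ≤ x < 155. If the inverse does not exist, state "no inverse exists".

88

Apply the Euclidean algorithm to 155 and 37:
155 = 4×37 + 7
37 = 5×7 + 2
7 = 3×2 + 1
2 = 2×1 + 0
Since gcd(37, 155) = 1, back-substitute to write 1 as a combination:
1 = 7 − 3·2
1 = −3·37 + 16·7
1 = 16·155 − 67·37
Hence 37⁻¹ ≡ -67 ≡ 88 (mod 155).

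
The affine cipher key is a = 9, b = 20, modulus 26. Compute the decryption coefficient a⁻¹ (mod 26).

Apply the Euclidean algorithm to 26 and 9:
26 = 2×9 + 8
9 = 1×8 + 1
8 = 8×1 + 0
Since gcd(9, 26) = 1, back-substitute to write 1 as a combination:
1 = 9 − 8
1 = −26 + 3·9
So 9·3 ≡ 1 (mod 26).

3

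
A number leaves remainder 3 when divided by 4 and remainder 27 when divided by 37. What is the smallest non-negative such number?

27

Write x = 3 + 4·k. Then 4·k ≡ 27 − 3 ≡ 24 (mod 37).
Need 4⁻¹ mod 37. Extended Euclid on (37, 4):
37 = 9×4 + 1
4 = 4×1 + 0
Back-substitute:
1 = 37 − 9·4
4⁻¹ ≡ 28 (mod 37), so k ≡ 28·24 ≡ 6 (mod 37).
x = 3 + 4·6 = 27.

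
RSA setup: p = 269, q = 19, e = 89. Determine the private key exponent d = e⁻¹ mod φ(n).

φ(n) = (p−1)(q−1) = 268·18 = 4824.
Need d with 89·d ≡ 1 (mod 4824). Apply the extended Euclidean algorithm:
4824 = 54×89 + 18
89 = 4×18 + 17
18 = 1×17 + 1
17 = 17×1 + 0
Back-substitute:
1 = 18 − 17
1 = −89 + 5·18
1 = 5·4824 − 271·89
So 89·(-271) ≡ 1 (mod 4824), hence d ≡ -271 ≡ 4553 (mod 4824).

4553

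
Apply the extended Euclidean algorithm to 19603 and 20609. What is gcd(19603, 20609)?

Euclidean algorithm:
20609 = 1·19603 + 1006
19603 = 19·1006 + 489
1006 = 2·489 + 28
489 = 17·28 + 13
28 = 2·13 + 2
13 = 6·2 + 1
2 = 2·1 + 0
gcd(19603, 20609) = 1.
Back-substituting:
1 = 13 − 6·2
1 = −6·28 + 13·13
1 = 13·489 − 227·28
1 = −227·1006 + 467·489
1 = 467·19603 − 9100·1006
1 = −9100·20609 + 9567·19603
So 1 = (-9100)·20609 + (9567)·19603.

1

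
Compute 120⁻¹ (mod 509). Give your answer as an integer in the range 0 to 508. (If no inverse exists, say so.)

386

Extended Euclidean algorithm:
509 = 4*120 + 29
120 = 4*29 + 4
29 = 7*4 + 1
4 = 4*1 + 0
The gcd is 1. Working backward:
1 = 29 − 7·4
1 = −7·120 + 29·29
1 = 29·509 − 123·120
So 120·(-123) ≡ 1 (mod 509), and -123 ≡ 386 (mod 509).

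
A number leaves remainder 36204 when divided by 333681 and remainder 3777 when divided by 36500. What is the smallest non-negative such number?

Write x = 36204 + 333681·k. Then 333681·k ≡ 3777 − 36204 ≡ 4073 (mod 36500).
Need 333681⁻¹ mod 36500. Extended Euclid on (36500, 5181):
36500 = 7·5181 + 233
5181 = 22·233 + 55
233 = 4·55 + 13
55 = 4·13 + 3
13 = 4·3 + 1
3 = 3·1 + 0
Back-substitute:
1 = 13 − 4·3
1 = −4·55 + 17·13
1 = 17·233 − 72·55
1 = −72·5181 + 1601·233
1 = 1601·36500 − 11279·5181
333681⁻¹ ≡ 25221 (mod 36500), so k ≡ 25221·4073 ≡ 14133 (mod 36500).
x = 36204 + 333681·14133 = 4715949777.

4715949777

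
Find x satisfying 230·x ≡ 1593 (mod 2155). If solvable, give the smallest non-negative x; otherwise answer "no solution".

no solution

gcd(230, 2155):
2155 = 9*230 + 85
230 = 2*85 + 60
85 = 1*60 + 25
60 = 2*25 + 10
25 = 2*10 + 5
10 = 2*5 + 0
gcd = 5, but 5 ∤ 1593, so the congruence has no solution.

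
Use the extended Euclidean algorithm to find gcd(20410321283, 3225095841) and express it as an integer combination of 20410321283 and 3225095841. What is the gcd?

11

Repeated division:
20410321283 = 6·3225095841 + 1059746237
3225095841 = 3·1059746237 + 45857130
1059746237 = 23·45857130 + 5032247
45857130 = 9·5032247 + 566907
5032247 = 8·566907 + 496991
566907 = 1·496991 + 69916
496991 = 7·69916 + 7579
69916 = 9·7579 + 1705
7579 = 4·1705 + 759
1705 = 2·759 + 187
759 = 4·187 + 11
187 = 17·11 + 0
gcd(20410321283, 3225095841) = 11.
Working backward:
11 = 759 − 4·187
11 = −4·1705 + 9·759
11 = 9·7579 − 40·1705
11 = −40·69916 + 369·7579
11 = 369·496991 − 2623·69916
11 = −2623·566907 + 2992·496991
11 = 2992·5032247 − 26559·566907
11 = −26559·45857130 + 242023·5032247
11 = 242023·1059746237 − 5593088·45857130
11 = −5593088·3225095841 + 17021287·1059746237
11 = 17021287·20410321283 − 107720810·3225095841
So 11 = (17021287)·20410321283 + (-107720810)·3225095841.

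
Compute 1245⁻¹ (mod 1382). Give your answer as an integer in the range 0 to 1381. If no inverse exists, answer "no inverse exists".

807

Run Euclid on (1382, 1245):
1382 = 1·1245 + 137
1245 = 9·137 + 12
137 = 11·12 + 5
12 = 2·5 + 2
5 = 2·2 + 1
2 = 2·1 + 0
Since gcd(1245, 1382) = 1, back-substitute to write 1 as a combination:
1 = 5 − 2·2
1 = −2·12 + 5·5
1 = 5·137 − 57·12
1 = −57·1245 + 518·137
1 = 518·1382 − 575·1245
Hence 1245⁻¹ ≡ -575 ≡ 807 (mod 1382).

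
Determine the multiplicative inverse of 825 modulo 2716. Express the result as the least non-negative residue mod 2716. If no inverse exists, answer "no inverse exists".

Extended Euclidean algorithm:
2716 = 3*825 + 241
825 = 3*241 + 102
241 = 2*102 + 37
102 = 2*37 + 28
37 = 1*28 + 9
28 = 3*9 + 1
9 = 9*1 + 0
Since gcd(825, 2716) = 1, back-substitute to write 1 as a combination:
1 = 28 − 3·9
1 = −3·37 + 4·28
1 = 4·102 − 11·37
1 = −11·241 + 26·102
1 = 26·825 − 89·241
1 = −89·2716 + 293·825
So 825·293 ≡ 1 (mod 2716).

293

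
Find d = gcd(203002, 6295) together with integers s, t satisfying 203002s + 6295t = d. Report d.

1

Apply Euclid's algorithm to 203002 and 6295:
203002 = 32*6295 + 1562
6295 = 4*1562 + 47
1562 = 33*47 + 11
47 = 4*11 + 3
11 = 3*3 + 2
3 = 1*2 + 1
2 = 2*1 + 0
gcd(203002, 6295) = 1.
Working backward:
1 = 3 − 2
1 = −11 + 4·3
1 = 4·47 − 17·11
1 = −17·1562 + 565·47
1 = 565·6295 − 2277·1562
1 = −2277·203002 + 73429·6295
So 1 = (-2277)·203002 + (73429)·6295.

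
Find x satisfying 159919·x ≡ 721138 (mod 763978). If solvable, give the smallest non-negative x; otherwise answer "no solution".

595784

First find gcd(159919, 763978):
763978 = 4·159919 + 124302
159919 = 1·124302 + 35617
124302 = 3·35617 + 17451
35617 = 2·17451 + 715
17451 = 24·715 + 291
715 = 2·291 + 133
291 = 2·133 + 25
133 = 5·25 + 8
25 = 3·8 + 1
8 = 8·1 + 0
gcd = 1, so a unique solution mod 763978 exists.
Back-substitute for the Bézout coefficients:
1 = 25 − 3·8
1 = −3·133 + 16·25
1 = 16·291 − 35·133
1 = −35·715 + 86·291
1 = 86·17451 − 2099·715
1 = −2099·35617 + 4284·17451
1 = 4284·124302 − 14951·35617
1 = −14951·159919 + 19235·124302
1 = 19235·763978 − 91891·159919
So 159919·(-91891) ≡ 1 (mod 763978), giving 159919⁻¹ ≡ 672087.
x ≡ 159919⁻¹·721138 ≡ 672087·721138 ≡ 595784 (mod 763978).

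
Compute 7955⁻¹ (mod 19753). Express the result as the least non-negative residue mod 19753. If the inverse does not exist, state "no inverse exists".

19239

Run Euclid on (19753, 7955):
19753 = 2·7955 + 3843
7955 = 2·3843 + 269
3843 = 14·269 + 77
269 = 3·77 + 38
77 = 2·38 + 1
38 = 38·1 + 0
gcd = 1, so the inverse exists. Back-substitute:
1 = 77 − 2·38
1 = −2·269 + 7·77
1 = 7·3843 − 100·269
1 = −100·7955 + 207·3843
1 = 207·19753 − 514·7955
So 7955·(-514) ≡ 1 (mod 19753), and -514 ≡ 19239 (mod 19753).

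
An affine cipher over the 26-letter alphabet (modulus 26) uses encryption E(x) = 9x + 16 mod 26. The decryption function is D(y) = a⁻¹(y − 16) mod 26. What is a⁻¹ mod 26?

Apply the Euclidean algorithm to 26 and 9:
26 = 2·9 + 8
9 = 1·8 + 1
8 = 8·1 + 0
The gcd is 1. Working backward:
1 = 9 − 8
1 = −26 + 3·9
So 9·3 ≡ 1 (mod 26).

3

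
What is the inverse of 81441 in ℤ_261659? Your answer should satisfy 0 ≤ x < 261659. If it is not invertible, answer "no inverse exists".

14384

Run Euclid on (261659, 81441):
261659 = 3*81441 + 17336
81441 = 4*17336 + 12097
17336 = 1*12097 + 5239
12097 = 2*5239 + 1619
5239 = 3*1619 + 382
1619 = 4*382 + 91
382 = 4*91 + 18
91 = 5*18 + 1
18 = 18*1 + 0
Since gcd(81441, 261659) = 1, back-substitute to write 1 as a combination:
1 = 91 − 5·18
1 = −5·382 + 21·91
1 = 21·1619 − 89·382
1 = −89·5239 + 288·1619
1 = 288·12097 − 665·5239
1 = −665·17336 + 953·12097
1 = 953·81441 − 4477·17336
1 = −4477·261659 + 14384·81441
So 81441·14384 ≡ 1 (mod 261659).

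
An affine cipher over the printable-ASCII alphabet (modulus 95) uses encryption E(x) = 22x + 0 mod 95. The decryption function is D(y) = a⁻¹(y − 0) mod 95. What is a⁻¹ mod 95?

Extended Euclidean algorithm:
95 = 4*22 + 7
22 = 3*7 + 1
7 = 7*1 + 0
gcd = 1, so the inverse exists. Back-substitute:
1 = 22 − 3·7
1 = −3·95 + 13·22
So 22·13 ≡ 1 (mod 95).

13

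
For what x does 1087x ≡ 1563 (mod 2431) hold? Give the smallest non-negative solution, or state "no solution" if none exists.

2381

First find gcd(1087, 2431):
2431 = 2×1087 + 257
1087 = 4×257 + 59
257 = 4×59 + 21
59 = 2×21 + 17
21 = 1×17 + 4
17 = 4×4 + 1
4 = 4×1 + 0
gcd = 1, so a unique solution mod 2431 exists.
Back-substitute for the Bézout coefficients:
1 = 17 − 4·4
1 = −4·21 + 5·17
1 = 5·59 − 14·21
1 = −14·257 + 61·59
1 = 61·1087 − 258·257
1 = −258·2431 + 577·1087
So 1087·(577) ≡ 1 (mod 2431), giving 1087⁻¹ ≡ 577.
x ≡ 1087⁻¹·1563 ≡ 577·1563 ≡ 2381 (mod 2431).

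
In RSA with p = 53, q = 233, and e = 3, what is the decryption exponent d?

8043

φ(n) = (p−1)(q−1) = 52·232 = 12064.
Need d with 3·d ≡ 1 (mod 12064). Apply the extended Euclidean algorithm:
12064 = 4021×3 + 1
3 = 3×1 + 0
Back-substitute:
1 = 12064 − 4021·3
So 3·(-4021) ≡ 1 (mod 12064), hence d ≡ -4021 ≡ 8043 (mod 12064).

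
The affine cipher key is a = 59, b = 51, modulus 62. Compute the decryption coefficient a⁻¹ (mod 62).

41

Extended Euclidean algorithm:
62 = 1*59 + 3
59 = 19*3 + 2
3 = 1*2 + 1
2 = 2*1 + 0
The gcd is 1. Working backward:
1 = 3 − 2
1 = −59 + 20·3
1 = 20·62 − 21·59
So 59·(-21) ≡ 1 (mod 62), and -21 ≡ 41 (mod 62).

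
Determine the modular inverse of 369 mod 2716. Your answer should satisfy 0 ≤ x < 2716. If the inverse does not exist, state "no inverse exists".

Run Euclid on (2716, 369):
2716 = 7×369 + 133
369 = 2×133 + 103
133 = 1×103 + 30
103 = 3×30 + 13
30 = 2×13 + 4
13 = 3×4 + 1
4 = 4×1 + 0
Since gcd(369, 2716) = 1, back-substitute to write 1 as a combination:
1 = 13 − 3·4
1 = −3·30 + 7·13
1 = 7·103 − 24·30
1 = −24·133 + 31·103
1 = 31·369 − 86·133
1 = −86·2716 + 633·369
So 369·633 ≡ 1 (mod 2716).

633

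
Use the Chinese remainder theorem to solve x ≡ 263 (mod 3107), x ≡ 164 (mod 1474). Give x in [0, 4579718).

Write x = 263 + 3107·k. Then 3107·k ≡ 164 − 263 ≡ 1375 (mod 1474).
Need 3107⁻¹ mod 1474. Extended Euclid on (1474, 159):
1474 = 9×159 + 43
159 = 3×43 + 30
43 = 1×30 + 13
30 = 2×13 + 4
13 = 3×4 + 1
4 = 4×1 + 0
Back-substitute:
1 = 13 − 3·4
1 = −3·30 + 7·13
1 = 7·43 − 10·30
1 = −10·159 + 37·43
1 = 37·1474 − 343·159
3107⁻¹ ≡ 1131 (mod 1474), so k ≡ 1131·1375 ≡ 55 (mod 1474).
x = 263 + 3107·55 = 171148.

171148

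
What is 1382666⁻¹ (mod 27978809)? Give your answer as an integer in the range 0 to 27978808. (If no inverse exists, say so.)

Extended Euclidean algorithm:
27978809 = 20·1382666 + 325489
1382666 = 4·325489 + 80710
325489 = 4·80710 + 2649
80710 = 30·2649 + 1240
2649 = 2·1240 + 169
1240 = 7·169 + 57
169 = 2·57 + 55
57 = 1·55 + 2
55 = 27·2 + 1
2 = 2·1 + 0
Since gcd(1382666, 27978809) = 1, back-substitute to write 1 as a combination:
1 = 55 − 27·2
1 = −27·57 + 28·55
1 = 28·169 − 83·57
1 = −83·1240 + 609·169
1 = 609·2649 − 1301·1240
1 = −1301·80710 + 39639·2649
1 = 39639·325489 − 159857·80710
1 = −159857·1382666 + 679067·325489
1 = 679067·27978809 − 13741197·1382666
Hence 1382666⁻¹ ≡ -13741197 ≡ 14237612 (mod 27978809).

14237612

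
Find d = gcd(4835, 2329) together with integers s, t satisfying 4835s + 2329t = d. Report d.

Repeated division:
4835 = 2*2329 + 177
2329 = 13*177 + 28
177 = 6*28 + 9
28 = 3*9 + 1
9 = 9*1 + 0
gcd(4835, 2329) = 1.
Express as a combination:
1 = 28 − 3·9
1 = −3·177 + 19·28
1 = 19·2329 − 250·177
1 = −250·4835 + 519·2329
So 1 = (-250)·4835 + (519)·2329.

1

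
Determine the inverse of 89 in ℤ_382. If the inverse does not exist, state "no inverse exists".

Extended Euclidean algorithm:
382 = 4·89 + 26
89 = 3·26 + 11
26 = 2·11 + 4
11 = 2·4 + 3
4 = 1·3 + 1
3 = 3·1 + 0
Since gcd(89, 382) = 1, back-substitute to write 1 as a combination:
1 = 4 − 3
1 = −11 + 3·4
1 = 3·26 − 7·11
1 = −7·89 + 24·26
1 = 24·382 − 103·89
So 89·(-103) ≡ 1 (mod 382), and -103 ≡ 279 (mod 382).

279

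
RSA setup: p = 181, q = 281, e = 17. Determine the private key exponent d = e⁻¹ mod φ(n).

φ(n) = (p−1)(q−1) = 180·280 = 50400.
Need d with 17·d ≡ 1 (mod 50400). Apply the extended Euclidean algorithm:
50400 = 2964*17 + 12
17 = 1*12 + 5
12 = 2*5 + 2
5 = 2*2 + 1
2 = 2*1 + 0
Back-substitute:
1 = 5 − 2·2
1 = −2·12 + 5·5
1 = 5·17 − 7·12
1 = −7·50400 + 20753·17
So 17·20753 ≡ 1 (mod 50400), hence d = 20753.

20753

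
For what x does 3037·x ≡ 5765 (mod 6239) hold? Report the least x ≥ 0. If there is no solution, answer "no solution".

First find gcd(3037, 6239):
6239 = 2*3037 + 165
3037 = 18*165 + 67
165 = 2*67 + 31
67 = 2*31 + 5
31 = 6*5 + 1
5 = 5*1 + 0
gcd = 1, so a unique solution mod 6239 exists.
Back-substitute for the Bézout coefficients:
1 = 31 − 6·5
1 = −6·67 + 13·31
1 = 13·165 − 32·67
1 = −32·3037 + 589·165
1 = 589·6239 − 1210·3037
So 3037·(-1210) ≡ 1 (mod 6239), giving 3037⁻¹ ≡ 5029.
x ≡ 3037⁻¹·5765 ≡ 5029·5765 ≡ 5791 (mod 6239).

5791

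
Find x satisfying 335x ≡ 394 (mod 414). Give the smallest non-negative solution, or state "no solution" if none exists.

First find gcd(335, 414):
414 = 1×335 + 79
335 = 4×79 + 19
79 = 4×19 + 3
19 = 6×3 + 1
3 = 3×1 + 0
gcd = 1, so a unique solution mod 414 exists.
Back-substitute for the Bézout coefficients:
1 = 19 − 6·3
1 = −6·79 + 25·19
1 = 25·335 − 106·79
1 = −106·414 + 131·335
So 335·(131) ≡ 1 (mod 414), giving 335⁻¹ ≡ 131.
x ≡ 335⁻¹·394 ≡ 131·394 ≡ 278 (mod 414).

278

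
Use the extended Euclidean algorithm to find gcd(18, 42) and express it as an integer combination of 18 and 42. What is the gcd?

6

Apply Euclid's algorithm to 42 and 18:
42 = 2*18 + 6
18 = 3*6 + 0
gcd(18, 42) = 6.
Working backward:
6 = 42 − 2·18
So 6 = (1)·42 + (-2)·18.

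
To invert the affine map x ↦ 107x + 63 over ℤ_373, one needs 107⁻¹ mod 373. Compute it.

gcd(373, 107) by repeated division:
373 = 3*107 + 52
107 = 2*52 + 3
52 = 17*3 + 1
3 = 3*1 + 0
Since gcd(107, 373) = 1, back-substitute to write 1 as a combination:
1 = 52 − 17·3
1 = −17·107 + 35·52
1 = 35·373 − 122·107
Thus 107·(-122) ≡ 1 (mod 373); reducing, -122 mod 373 = 251.

251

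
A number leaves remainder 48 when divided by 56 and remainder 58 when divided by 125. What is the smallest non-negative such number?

Write x = 48 + 56·k. Then 56·k ≡ 58 − 48 ≡ 10 (mod 125).
Need 56⁻¹ mod 125. Extended Euclid on (125, 56):
125 = 2*56 + 13
56 = 4*13 + 4
13 = 3*4 + 1
4 = 4*1 + 0
Back-substitute:
1 = 13 − 3·4
1 = −3·56 + 13·13
1 = 13·125 − 29·56
56⁻¹ ≡ 96 (mod 125), so k ≡ 96·10 ≡ 85 (mod 125).
x = 48 + 56·85 = 4808.

4808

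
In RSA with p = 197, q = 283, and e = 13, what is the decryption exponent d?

φ(n) = (p−1)(q−1) = 196·282 = 55272.
Need d with 13·d ≡ 1 (mod 55272). Apply the extended Euclidean algorithm:
55272 = 4251*13 + 9
13 = 1*9 + 4
9 = 2*4 + 1
4 = 4*1 + 0
Back-substitute:
1 = 9 − 2·4
1 = −2·13 + 3·9
1 = 3·55272 − 12755·13
So 13·(-12755) ≡ 1 (mod 55272), hence d ≡ -12755 ≡ 42517 (mod 55272).

42517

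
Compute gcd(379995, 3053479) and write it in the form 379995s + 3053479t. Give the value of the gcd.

11

Euclidean algorithm:
3053479 = 8*379995 + 13519
379995 = 28*13519 + 1463
13519 = 9*1463 + 352
1463 = 4*352 + 55
352 = 6*55 + 22
55 = 2*22 + 11
22 = 2*11 + 0
gcd(379995, 3053479) = 11.
Working backward:
11 = 55 − 2·22
11 = −2·352 + 13·55
11 = 13·1463 − 54·352
11 = −54·13519 + 499·1463
11 = 499·379995 − 14026·13519
11 = −14026·3053479 + 112707·379995
So 11 = (-14026)·3053479 + (112707)·379995.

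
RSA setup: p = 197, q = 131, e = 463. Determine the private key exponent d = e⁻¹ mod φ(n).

φ(n) = (p−1)(q−1) = 196·130 = 25480.
Need d with 463·d ≡ 1 (mod 25480). Apply the extended Euclidean algorithm:
25480 = 55×463 + 15
463 = 30×15 + 13
15 = 1×13 + 2
13 = 6×2 + 1
2 = 2×1 + 0
Back-substitute:
1 = 13 − 6·2
1 = −6·15 + 7·13
1 = 7·463 − 216·15
1 = −216·25480 + 11887·463
So 463·11887 ≡ 1 (mod 25480), hence d = 11887.

11887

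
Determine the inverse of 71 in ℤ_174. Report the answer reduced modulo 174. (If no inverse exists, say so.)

Extended Euclidean algorithm:
174 = 2*71 + 32
71 = 2*32 + 7
32 = 4*7 + 4
7 = 1*4 + 3
4 = 1*3 + 1
3 = 3*1 + 0
Since gcd(71, 174) = 1, back-substitute to write 1 as a combination:
1 = 4 − 3
1 = −7 + 2·4
1 = 2·32 − 9·7
1 = −9·71 + 20·32
1 = 20·174 − 49·71
So 71·(-49) ≡ 1 (mod 174), and -49 ≡ 125 (mod 174).

125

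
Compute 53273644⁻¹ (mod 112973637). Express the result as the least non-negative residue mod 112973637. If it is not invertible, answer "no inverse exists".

3213667

Extended Euclidean algorithm:
112973637 = 2·53273644 + 6426349
53273644 = 8·6426349 + 1862852
6426349 = 3·1862852 + 837793
1862852 = 2·837793 + 187266
837793 = 4·187266 + 88729
187266 = 2·88729 + 9808
88729 = 9·9808 + 457
9808 = 21·457 + 211
457 = 2·211 + 35
211 = 6·35 + 1
35 = 35·1 + 0
gcd = 1, so the inverse exists. Back-substitute:
1 = 211 − 6·35
1 = −6·457 + 13·211
1 = 13·9808 − 279·457
1 = −279·88729 + 2524·9808
1 = 2524·187266 − 5327·88729
1 = −5327·837793 + 23832·187266
1 = 23832·1862852 − 52991·837793
1 = −52991·6426349 + 182805·1862852
1 = 182805·53273644 − 1515431·6426349
1 = −1515431·112973637 + 3213667·53273644
So 53273644·3213667 ≡ 1 (mod 112973637).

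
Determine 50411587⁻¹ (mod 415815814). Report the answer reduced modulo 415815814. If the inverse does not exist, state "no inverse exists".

283314795

gcd(415815814, 50411587) by repeated division:
415815814 = 8×50411587 + 12523118
50411587 = 4×12523118 + 319115
12523118 = 39×319115 + 77633
319115 = 4×77633 + 8583
77633 = 9×8583 + 386
8583 = 22×386 + 91
386 = 4×91 + 22
91 = 4×22 + 3
22 = 7×3 + 1
3 = 3×1 + 0
The gcd is 1. Working backward:
1 = 22 − 7·3
1 = −7·91 + 29·22
1 = 29·386 − 123·91
1 = −123·8583 + 2735·386
1 = 2735·77633 − 24738·8583
1 = −24738·319115 + 101687·77633
1 = 101687·12523118 − 3990531·319115
1 = −3990531·50411587 + 16063811·12523118
1 = 16063811·415815814 − 132501019·50411587
Hence 50411587⁻¹ ≡ -132501019 ≡ 283314795 (mod 415815814).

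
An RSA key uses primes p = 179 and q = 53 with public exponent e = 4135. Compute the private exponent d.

7463

φ(n) = (p−1)(q−1) = 178·52 = 9256.
Need d with 4135·d ≡ 1 (mod 9256). Apply the extended Euclidean algorithm:
9256 = 2×4135 + 986
4135 = 4×986 + 191
986 = 5×191 + 31
191 = 6×31 + 5
31 = 6×5 + 1
5 = 5×1 + 0
Back-substitute:
1 = 31 − 6·5
1 = −6·191 + 37·31
1 = 37·986 − 191·191
1 = −191·4135 + 801·986
1 = 801·9256 − 1793·4135
So 4135·(-1793) ≡ 1 (mod 9256), hence d ≡ -1793 ≡ 7463 (mod 9256).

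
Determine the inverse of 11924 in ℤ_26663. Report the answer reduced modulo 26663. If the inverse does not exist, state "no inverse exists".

23812

Run Euclid on (26663, 11924):
26663 = 2×11924 + 2815
11924 = 4×2815 + 664
2815 = 4×664 + 159
664 = 4×159 + 28
159 = 5×28 + 19
28 = 1×19 + 9
19 = 2×9 + 1
9 = 9×1 + 0
gcd = 1, so the inverse exists. Back-substitute:
1 = 19 − 2·9
1 = −2·28 + 3·19
1 = 3·159 − 17·28
1 = −17·664 + 71·159
1 = 71·2815 − 301·664
1 = −301·11924 + 1275·2815
1 = 1275·26663 − 2851·11924
So 11924·(-2851) ≡ 1 (mod 26663), and -2851 ≡ 23812 (mod 26663).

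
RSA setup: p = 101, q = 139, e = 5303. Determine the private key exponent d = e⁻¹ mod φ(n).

φ(n) = (p−1)(q−1) = 100·138 = 13800.
Need d with 5303·d ≡ 1 (mod 13800). Apply the extended Euclidean algorithm:
13800 = 2*5303 + 3194
5303 = 1*3194 + 2109
3194 = 1*2109 + 1085
2109 = 1*1085 + 1024
1085 = 1*1024 + 61
1024 = 16*61 + 48
61 = 1*48 + 13
48 = 3*13 + 9
13 = 1*9 + 4
9 = 2*4 + 1
4 = 4*1 + 0
Back-substitute:
1 = 9 − 2·4
1 = −2·13 + 3·9
1 = 3·48 − 11·13
1 = −11·61 + 14·48
1 = 14·1024 − 235·61
1 = −235·1085 + 249·1024
1 = 249·2109 − 484·1085
1 = −484·3194 + 733·2109
1 = 733·5303 − 1217·3194
1 = −1217·13800 + 3167·5303
So 5303·3167 ≡ 1 (mod 13800), hence d = 3167.

3167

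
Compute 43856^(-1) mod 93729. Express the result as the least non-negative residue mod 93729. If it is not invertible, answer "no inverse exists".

21746

Extended Euclidean algorithm:
93729 = 2·43856 + 6017
43856 = 7·6017 + 1737
6017 = 3·1737 + 806
1737 = 2·806 + 125
806 = 6·125 + 56
125 = 2·56 + 13
56 = 4·13 + 4
13 = 3·4 + 1
4 = 4·1 + 0
gcd = 1, so the inverse exists. Back-substitute:
1 = 13 − 3·4
1 = −3·56 + 13·13
1 = 13·125 − 29·56
1 = −29·806 + 187·125
1 = 187·1737 − 403·806
1 = −403·6017 + 1396·1737
1 = 1396·43856 − 10175·6017
1 = −10175·93729 + 21746·43856
So 43856·21746 ≡ 1 (mod 93729).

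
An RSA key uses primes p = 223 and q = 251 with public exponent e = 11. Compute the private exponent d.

10091

φ(n) = (p−1)(q−1) = 222·250 = 55500.
Need d with 11·d ≡ 1 (mod 55500). Apply the extended Euclidean algorithm:
55500 = 5045*11 + 5
11 = 2*5 + 1
5 = 5*1 + 0
Back-substitute:
1 = 11 − 2·5
1 = −2·55500 + 10091·11
So 11·10091 ≡ 1 (mod 55500), hence d = 10091.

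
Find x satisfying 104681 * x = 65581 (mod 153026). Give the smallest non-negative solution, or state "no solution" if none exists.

43667

First find gcd(104681, 153026):
153026 = 1*104681 + 48345
104681 = 2*48345 + 7991
48345 = 6*7991 + 399
7991 = 20*399 + 11
399 = 36*11 + 3
11 = 3*3 + 2
3 = 1*2 + 1
2 = 2*1 + 0
gcd = 1, so a unique solution mod 153026 exists.
Back-substitute for the Bézout coefficients:
1 = 3 − 2
1 = −11 + 4·3
1 = 4·399 − 145·11
1 = −145·7991 + 2904·399
1 = 2904·48345 − 17569·7991
1 = −17569·104681 + 38042·48345
1 = 38042·153026 − 55611·104681
So 104681·(-55611) ≡ 1 (mod 153026), giving 104681⁻¹ ≡ 97415.
x ≡ 104681⁻¹·65581 ≡ 97415·65581 ≡ 43667 (mod 153026).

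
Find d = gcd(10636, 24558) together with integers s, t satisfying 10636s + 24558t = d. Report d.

Euclidean algorithm:
24558 = 2·10636 + 3286
10636 = 3·3286 + 778
3286 = 4·778 + 174
778 = 4·174 + 82
174 = 2·82 + 10
82 = 8·10 + 2
10 = 5·2 + 0
gcd(10636, 24558) = 2.
Back-substituting:
2 = 82 − 8·10
2 = −8·174 + 17·82
2 = 17·778 − 76·174
2 = −76·3286 + 321·778
2 = 321·10636 − 1039·3286
2 = −1039·24558 + 2399·10636
So 2 = (-1039)·24558 + (2399)·10636.

2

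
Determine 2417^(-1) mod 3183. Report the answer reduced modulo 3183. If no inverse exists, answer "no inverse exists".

Extended Euclidean algorithm:
3183 = 1*2417 + 766
2417 = 3*766 + 119
766 = 6*119 + 52
119 = 2*52 + 15
52 = 3*15 + 7
15 = 2*7 + 1
7 = 7*1 + 0
gcd = 1, so the inverse exists. Back-substitute:
1 = 15 − 2·7
1 = −2·52 + 7·15
1 = 7·119 − 16·52
1 = −16·766 + 103·119
1 = 103·2417 − 325·766
1 = −325·3183 + 428·2417
So 2417·428 ≡ 1 (mod 3183).

428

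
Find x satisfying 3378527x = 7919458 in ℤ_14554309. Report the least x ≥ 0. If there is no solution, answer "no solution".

First find gcd(3378527, 14554309):
14554309 = 4·3378527 + 1040201
3378527 = 3·1040201 + 257924
1040201 = 4·257924 + 8505
257924 = 30·8505 + 2774
8505 = 3·2774 + 183
2774 = 15·183 + 29
183 = 6·29 + 9
29 = 3·9 + 2
9 = 4·2 + 1
2 = 2·1 + 0
gcd = 1, so a unique solution mod 14554309 exists.
Back-substitute for the Bézout coefficients:
1 = 9 − 4·2
1 = −4·29 + 13·9
1 = 13·183 − 82·29
1 = −82·2774 + 1243·183
1 = 1243·8505 − 3811·2774
1 = −3811·257924 + 115573·8505
1 = 115573·1040201 − 466103·257924
1 = −466103·3378527 + 1513882·1040201
1 = 1513882·14554309 − 6521631·3378527
So 3378527·(-6521631) ≡ 1 (mod 14554309), giving 3378527⁻¹ ≡ 8032678.
x ≡ 3378527⁻¹·7919458 ≡ 8032678·7919458 ≡ 1979127 (mod 14554309).

1979127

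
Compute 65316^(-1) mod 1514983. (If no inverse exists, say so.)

Extended Euclidean algorithm:
1514983 = 23×65316 + 12715
65316 = 5×12715 + 1741
12715 = 7×1741 + 528
1741 = 3×528 + 157
528 = 3×157 + 57
157 = 2×57 + 43
57 = 1×43 + 14
43 = 3×14 + 1
14 = 14×1 + 0
The gcd is 1. Working backward:
1 = 43 − 3·14
1 = −3·57 + 4·43
1 = 4·157 − 11·57
1 = −11·528 + 37·157
1 = 37·1741 − 122·528
1 = −122·12715 + 891·1741
1 = 891·65316 − 4577·12715
1 = −4577·1514983 + 106162·65316
So 65316·106162 ≡ 1 (mod 1514983).

106162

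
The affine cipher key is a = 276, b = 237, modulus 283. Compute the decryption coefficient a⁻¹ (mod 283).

202

gcd(283, 276) by repeated division:
283 = 1×276 + 7
276 = 39×7 + 3
7 = 2×3 + 1
3 = 3×1 + 0
The gcd is 1. Working backward:
1 = 7 − 2·3
1 = −2·276 + 79·7
1 = 79·283 − 81·276
Thus 276·(-81) ≡ 1 (mod 283); reducing, -81 mod 283 = 202.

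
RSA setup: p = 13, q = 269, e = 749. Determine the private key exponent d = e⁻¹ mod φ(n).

1301

φ(n) = (p−1)(q−1) = 12·268 = 3216.
Need d with 749·d ≡ 1 (mod 3216). Apply the extended Euclidean algorithm:
3216 = 4·749 + 220
749 = 3·220 + 89
220 = 2·89 + 42
89 = 2·42 + 5
42 = 8·5 + 2
5 = 2·2 + 1
2 = 2·1 + 0
Back-substitute:
1 = 5 − 2·2
1 = −2·42 + 17·5
1 = 17·89 − 36·42
1 = −36·220 + 89·89
1 = 89·749 − 303·220
1 = −303·3216 + 1301·749
So 749·1301 ≡ 1 (mod 3216), hence d = 1301.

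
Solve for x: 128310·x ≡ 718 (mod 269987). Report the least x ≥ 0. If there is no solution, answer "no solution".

187074

First find gcd(128310, 269987):
269987 = 2×128310 + 13367
128310 = 9×13367 + 8007
13367 = 1×8007 + 5360
8007 = 1×5360 + 2647
5360 = 2×2647 + 66
2647 = 40×66 + 7
66 = 9×7 + 3
7 = 2×3 + 1
3 = 3×1 + 0
gcd = 1, so a unique solution mod 269987 exists.
Back-substitute for the Bézout coefficients:
1 = 7 − 2·3
1 = −2·66 + 19·7
1 = 19·2647 − 762·66
1 = −762·5360 + 1543·2647
1 = 1543·8007 − 2305·5360
1 = −2305·13367 + 3848·8007
1 = 3848·128310 − 36937·13367
1 = −36937·269987 + 77722·128310
So 128310·(77722) ≡ 1 (mod 269987), giving 128310⁻¹ ≡ 77722.
x ≡ 128310⁻¹·718 ≡ 77722·718 ≡ 187074 (mod 269987).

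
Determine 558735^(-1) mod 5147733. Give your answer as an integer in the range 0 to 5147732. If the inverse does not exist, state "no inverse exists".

Euclidean algorithm on 5147733, 558735:
5147733 = 9×558735 + 119118
558735 = 4×119118 + 82263
119118 = 1×82263 + 36855
82263 = 2×36855 + 8553
36855 = 4×8553 + 2643
8553 = 3×2643 + 624
2643 = 4×624 + 147
624 = 4×147 + 36
147 = 4×36 + 3
36 = 12×3 + 0
The gcd is 3, not 1, hence no inverse exists.

no inverse exists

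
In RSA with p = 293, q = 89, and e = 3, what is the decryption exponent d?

17131

φ(n) = (p−1)(q−1) = 292·88 = 25696.
Need d with 3·d ≡ 1 (mod 25696). Apply the extended Euclidean algorithm:
25696 = 8565·3 + 1
3 = 3·1 + 0
Back-substitute:
1 = 25696 − 8565·3
So 3·(-8565) ≡ 1 (mod 25696), hence d ≡ -8565 ≡ 17131 (mod 25696).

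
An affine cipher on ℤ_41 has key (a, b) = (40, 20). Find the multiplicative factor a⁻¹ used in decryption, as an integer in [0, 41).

Apply the Euclidean algorithm to 41 and 40:
41 = 1·40 + 1
40 = 40·1 + 0
The gcd is 1. Working backward:
1 = 41 − 40
Hence 40⁻¹ ≡ -1 ≡ 40 (mod 41).

40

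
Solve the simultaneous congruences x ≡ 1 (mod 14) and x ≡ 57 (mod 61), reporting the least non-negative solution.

Write x = 1 + 14·k. Then 14·k ≡ 57 − 1 ≡ 56 (mod 61).
Need 14⁻¹ mod 61. Extended Euclid on (61, 14):
61 = 4·14 + 5
14 = 2·5 + 4
5 = 1·4 + 1
4 = 4·1 + 0
Back-substitute:
1 = 5 − 4
1 = −14 + 3·5
1 = 3·61 − 13·14
14⁻¹ ≡ 48 (mod 61), so k ≡ 48·56 ≡ 4 (mod 61).
x = 1 + 14·4 = 57.

57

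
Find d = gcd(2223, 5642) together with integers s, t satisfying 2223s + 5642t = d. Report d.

13

Apply Euclid's algorithm to 5642 and 2223:
5642 = 2×2223 + 1196
2223 = 1×1196 + 1027
1196 = 1×1027 + 169
1027 = 6×169 + 13
169 = 13×13 + 0
gcd(2223, 5642) = 13.
Working backward:
13 = 1027 − 6·169
13 = −6·1196 + 7·1027
13 = 7·2223 − 13·1196
13 = −13·5642 + 33·2223
So 13 = (-13)·5642 + (33)·2223.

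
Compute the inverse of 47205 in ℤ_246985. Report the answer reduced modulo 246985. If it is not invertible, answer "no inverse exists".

Compute gcd(47205, 246985):
246985 = 5·47205 + 10960
47205 = 4·10960 + 3365
10960 = 3·3365 + 865
3365 = 3·865 + 770
865 = 1·770 + 95
770 = 8·95 + 10
95 = 9·10 + 5
10 = 2·5 + 0
gcd(47205, 246985) = 5 ≠ 1, so 47205 has no multiplicative inverse modulo 246985.

no inverse exists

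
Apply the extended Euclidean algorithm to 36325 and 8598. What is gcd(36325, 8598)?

1

Repeated division:
36325 = 4×8598 + 1933
8598 = 4×1933 + 866
1933 = 2×866 + 201
866 = 4×201 + 62
201 = 3×62 + 15
62 = 4×15 + 2
15 = 7×2 + 1
2 = 2×1 + 0
gcd(36325, 8598) = 1.
Back-substituting:
1 = 15 − 7·2
1 = −7·62 + 29·15
1 = 29·201 − 94·62
1 = −94·866 + 405·201
1 = 405·1933 − 904·866
1 = −904·8598 + 4021·1933
1 = 4021·36325 − 16988·8598
So 1 = (4021)·36325 + (-16988)·8598.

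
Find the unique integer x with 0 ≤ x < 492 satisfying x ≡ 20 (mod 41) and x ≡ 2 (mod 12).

266

Write x = 20 + 41·k. Then 41·k ≡ 2 − 20 ≡ 6 (mod 12).
Need 41⁻¹ mod 12. Extended Euclid on (12, 5):
12 = 2*5 + 2
5 = 2*2 + 1
2 = 2*1 + 0
Back-substitute:
1 = 5 − 2·2
1 = −2·12 + 5·5
41⁻¹ ≡ 5 (mod 12), so k ≡ 5·6 ≡ 6 (mod 12).
x = 20 + 41·6 = 266.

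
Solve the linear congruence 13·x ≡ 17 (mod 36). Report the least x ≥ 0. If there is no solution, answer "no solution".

First find gcd(13, 36):
36 = 2·13 + 10
13 = 1·10 + 3
10 = 3·3 + 1
3 = 3·1 + 0
gcd = 1, so a unique solution mod 36 exists.
Back-substitute for the Bézout coefficients:
1 = 10 − 3·3
1 = −3·13 + 4·10
1 = 4·36 − 11·13
So 13·(-11) ≡ 1 (mod 36), giving 13⁻¹ ≡ 25.
x ≡ 13⁻¹·17 ≡ 25·17 ≡ 29 (mod 36).

29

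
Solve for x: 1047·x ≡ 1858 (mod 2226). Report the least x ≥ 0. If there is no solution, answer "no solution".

no solution

gcd(1047, 2226):
2226 = 2*1047 + 132
1047 = 7*132 + 123
132 = 1*123 + 9
123 = 13*9 + 6
9 = 1*6 + 3
6 = 2*3 + 0
gcd = 3, but 3 ∤ 1858, so the congruence has no solution.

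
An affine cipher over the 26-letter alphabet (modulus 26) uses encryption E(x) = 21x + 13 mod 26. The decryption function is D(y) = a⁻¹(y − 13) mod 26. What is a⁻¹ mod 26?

Extended Euclidean algorithm:
26 = 1*21 + 5
21 = 4*5 + 1
5 = 5*1 + 0
gcd = 1, so the inverse exists. Back-substitute:
1 = 21 − 4·5
1 = −4·26 + 5·21
So 21·5 ≡ 1 (mod 26).

5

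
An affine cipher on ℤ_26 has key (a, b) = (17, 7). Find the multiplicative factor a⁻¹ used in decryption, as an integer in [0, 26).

Apply the Euclidean algorithm to 26 and 17:
26 = 1×17 + 9
17 = 1×9 + 8
9 = 1×8 + 1
8 = 8×1 + 0
Since gcd(17, 26) = 1, back-substitute to write 1 as a combination:
1 = 9 − 8
1 = −17 + 2·9
1 = 2·26 − 3·17
Thus 17·(-3) ≡ 1 (mod 26); reducing, -3 mod 26 = 23.

23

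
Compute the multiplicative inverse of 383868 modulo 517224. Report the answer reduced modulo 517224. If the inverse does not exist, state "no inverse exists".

Euclidean algorithm on 517224, 383868:
517224 = 1*383868 + 133356
383868 = 2*133356 + 117156
133356 = 1*117156 + 16200
117156 = 7*16200 + 3756
16200 = 4*3756 + 1176
3756 = 3*1176 + 228
1176 = 5*228 + 36
228 = 6*36 + 12
36 = 3*12 + 0
Since gcd = 12 > 1, 383868 is not a unit mod 517224.

no inverse exists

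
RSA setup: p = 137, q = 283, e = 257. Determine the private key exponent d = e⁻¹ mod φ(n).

29249

φ(n) = (p−1)(q−1) = 136·282 = 38352.
Need d with 257·d ≡ 1 (mod 38352). Apply the extended Euclidean algorithm:
38352 = 149*257 + 59
257 = 4*59 + 21
59 = 2*21 + 17
21 = 1*17 + 4
17 = 4*4 + 1
4 = 4*1 + 0
Back-substitute:
1 = 17 − 4·4
1 = −4·21 + 5·17
1 = 5·59 − 14·21
1 = −14·257 + 61·59
1 = 61·38352 − 9103·257
So 257·(-9103) ≡ 1 (mod 38352), hence d ≡ -9103 ≡ 29249 (mod 38352).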